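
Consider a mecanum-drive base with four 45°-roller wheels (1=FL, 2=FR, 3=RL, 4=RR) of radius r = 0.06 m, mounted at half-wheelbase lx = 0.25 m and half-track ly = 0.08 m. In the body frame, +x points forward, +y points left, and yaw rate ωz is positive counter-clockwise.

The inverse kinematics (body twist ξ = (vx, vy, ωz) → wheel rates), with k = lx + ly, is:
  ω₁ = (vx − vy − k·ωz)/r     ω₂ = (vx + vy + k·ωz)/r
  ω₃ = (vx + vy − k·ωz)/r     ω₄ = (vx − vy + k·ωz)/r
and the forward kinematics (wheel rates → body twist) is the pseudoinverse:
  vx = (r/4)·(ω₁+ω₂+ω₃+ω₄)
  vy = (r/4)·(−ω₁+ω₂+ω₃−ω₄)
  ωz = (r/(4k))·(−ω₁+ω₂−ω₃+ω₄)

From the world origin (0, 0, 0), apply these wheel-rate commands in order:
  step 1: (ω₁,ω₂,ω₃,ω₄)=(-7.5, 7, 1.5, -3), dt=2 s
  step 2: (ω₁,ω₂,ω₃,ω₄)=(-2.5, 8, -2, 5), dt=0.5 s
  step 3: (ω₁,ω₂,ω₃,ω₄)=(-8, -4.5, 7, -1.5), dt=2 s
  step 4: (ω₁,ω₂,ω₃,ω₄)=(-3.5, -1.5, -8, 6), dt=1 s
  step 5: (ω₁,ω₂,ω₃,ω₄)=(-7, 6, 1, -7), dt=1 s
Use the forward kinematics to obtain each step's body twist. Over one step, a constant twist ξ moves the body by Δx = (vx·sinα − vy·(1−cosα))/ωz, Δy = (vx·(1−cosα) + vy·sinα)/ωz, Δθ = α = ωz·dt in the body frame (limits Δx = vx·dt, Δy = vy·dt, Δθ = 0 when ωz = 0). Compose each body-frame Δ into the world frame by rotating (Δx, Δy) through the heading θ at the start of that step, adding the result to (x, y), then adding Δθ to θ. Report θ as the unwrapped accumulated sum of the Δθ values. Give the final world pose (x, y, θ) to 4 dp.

step 1: ξ=(vx,vy,ωz)=(-0.0300, 0.2850, 0.4545), dt=2.0 → body Δ=(-0.2938, 0.4692, 0.9091) → world pose (-0.2938, 0.4692, 0.9091)
step 2: ξ=(vx,vy,ωz)=(0.1275, 0.0525, 0.7955), dt=0.5 → body Δ=(0.0569, 0.0381, 0.3977) → world pose (-0.2889, 0.5375, 1.3068)
step 3: ξ=(vx,vy,ωz)=(-0.1050, 0.1800, -0.2273), dt=2.0 → body Δ=(-0.1224, 0.3946, -0.4545) → world pose (-0.7018, 0.5223, 0.8523)
step 4: ξ=(vx,vy,ωz)=(-0.1050, -0.1800, 0.7273), dt=1.0 → body Δ=(-0.0334, -0.2011, 0.7273) → world pose (-0.5724, 0.3648, 1.5795)
step 5: ξ=(vx,vy,ωz)=(-0.1050, 0.3150, 0.2273), dt=1.0 → body Δ=(-0.1397, 0.3004, 0.2273) → world pose (-0.8716, 0.2225, 1.8068)

(-0.8716, 0.2225, 1.8068)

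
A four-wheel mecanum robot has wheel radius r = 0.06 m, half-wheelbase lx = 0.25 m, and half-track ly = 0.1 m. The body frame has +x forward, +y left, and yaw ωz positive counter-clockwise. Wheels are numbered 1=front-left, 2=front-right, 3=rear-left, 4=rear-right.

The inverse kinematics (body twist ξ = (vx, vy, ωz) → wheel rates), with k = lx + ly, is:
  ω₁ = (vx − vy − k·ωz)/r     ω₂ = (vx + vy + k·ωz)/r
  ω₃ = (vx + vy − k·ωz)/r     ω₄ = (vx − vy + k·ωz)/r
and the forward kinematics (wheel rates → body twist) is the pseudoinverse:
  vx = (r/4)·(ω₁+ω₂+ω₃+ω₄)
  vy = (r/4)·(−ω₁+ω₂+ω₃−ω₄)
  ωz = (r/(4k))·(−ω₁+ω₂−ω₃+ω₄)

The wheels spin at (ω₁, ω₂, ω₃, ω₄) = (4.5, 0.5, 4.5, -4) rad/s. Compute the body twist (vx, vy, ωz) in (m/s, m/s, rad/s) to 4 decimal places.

(0.0825, 0.0675, -0.5357)

k = lx + ly = 0.25 + 0.1 = 0.3500
ω₁+ω₂+ω₃+ω₄ = 5.5000  →  vx = (0.06/4)·5.5000 = 0.0825
−ω₁+ω₂+ω₃−ω₄ = 4.5000  →  vy = (0.06/4)·4.5000 = 0.0675
−ω₁+ω₂−ω₃+ω₄ = -12.5000  →  ωz = (0.06/1.4000)·-12.5000 = -0.5357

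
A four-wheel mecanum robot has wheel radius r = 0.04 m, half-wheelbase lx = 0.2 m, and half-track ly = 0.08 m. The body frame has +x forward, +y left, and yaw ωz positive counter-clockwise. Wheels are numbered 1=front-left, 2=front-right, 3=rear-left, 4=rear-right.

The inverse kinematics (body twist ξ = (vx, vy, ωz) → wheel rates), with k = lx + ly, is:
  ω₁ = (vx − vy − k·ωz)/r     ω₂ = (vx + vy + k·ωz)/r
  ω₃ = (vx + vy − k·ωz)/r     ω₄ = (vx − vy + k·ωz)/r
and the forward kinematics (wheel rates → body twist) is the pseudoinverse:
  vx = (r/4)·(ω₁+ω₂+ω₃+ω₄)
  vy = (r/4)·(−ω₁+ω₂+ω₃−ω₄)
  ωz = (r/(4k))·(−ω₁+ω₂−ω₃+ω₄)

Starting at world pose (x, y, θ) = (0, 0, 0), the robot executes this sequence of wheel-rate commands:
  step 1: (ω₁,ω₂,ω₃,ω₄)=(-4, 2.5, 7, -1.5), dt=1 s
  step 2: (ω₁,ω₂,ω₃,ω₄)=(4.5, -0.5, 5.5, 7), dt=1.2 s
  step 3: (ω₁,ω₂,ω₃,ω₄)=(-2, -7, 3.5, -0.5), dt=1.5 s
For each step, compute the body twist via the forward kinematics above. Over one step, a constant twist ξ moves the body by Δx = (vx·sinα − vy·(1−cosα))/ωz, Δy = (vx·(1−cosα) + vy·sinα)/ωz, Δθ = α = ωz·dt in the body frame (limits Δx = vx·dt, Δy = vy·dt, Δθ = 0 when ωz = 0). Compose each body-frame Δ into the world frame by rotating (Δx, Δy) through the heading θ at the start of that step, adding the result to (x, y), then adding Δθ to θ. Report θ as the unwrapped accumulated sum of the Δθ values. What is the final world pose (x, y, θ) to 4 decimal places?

(0.1433, 0.0690, -0.7036)

step 1: ξ=(vx,vy,ωz)=(0.0400, 0.1500, -0.0714), dt=1.0 → body Δ=(0.0453, 0.1484, -0.0714) → world pose (0.0453, 0.1484, -0.0714)
step 2: ξ=(vx,vy,ωz)=(0.1650, -0.0650, -0.1250), dt=1.2 → body Δ=(0.1914, -0.0925, -0.1500) → world pose (0.2296, 0.0425, -0.2214)
step 3: ξ=(vx,vy,ωz)=(-0.0600, -0.0100, -0.3214), dt=1.5 → body Δ=(-0.0901, 0.0069, -0.4821) → world pose (0.1433, 0.0690, -0.7036)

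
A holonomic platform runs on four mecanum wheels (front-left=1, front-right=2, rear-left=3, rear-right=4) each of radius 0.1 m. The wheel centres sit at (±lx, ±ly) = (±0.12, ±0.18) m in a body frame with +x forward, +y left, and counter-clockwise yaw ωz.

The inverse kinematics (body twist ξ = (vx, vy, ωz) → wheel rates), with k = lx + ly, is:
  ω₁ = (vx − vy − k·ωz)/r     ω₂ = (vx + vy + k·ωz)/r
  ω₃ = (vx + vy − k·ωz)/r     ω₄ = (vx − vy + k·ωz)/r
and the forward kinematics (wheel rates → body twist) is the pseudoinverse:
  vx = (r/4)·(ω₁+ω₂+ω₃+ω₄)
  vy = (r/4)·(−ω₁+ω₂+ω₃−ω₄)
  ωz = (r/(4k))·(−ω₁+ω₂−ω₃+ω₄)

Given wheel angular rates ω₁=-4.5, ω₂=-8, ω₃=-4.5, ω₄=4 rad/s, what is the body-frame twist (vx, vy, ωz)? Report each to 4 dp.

(-0.3250, -0.3000, 0.4167)

k = lx + ly = 0.12 + 0.18 = 0.3000
ω₁+ω₂+ω₃+ω₄ = -13.0000  →  vx = (0.1/4)·-13.0000 = -0.3250
−ω₁+ω₂+ω₃−ω₄ = -12.0000  →  vy = (0.1/4)·-12.0000 = -0.3000
−ω₁+ω₂−ω₃+ω₄ = 5.0000  →  ωz = (0.1/1.2000)·5.0000 = 0.4167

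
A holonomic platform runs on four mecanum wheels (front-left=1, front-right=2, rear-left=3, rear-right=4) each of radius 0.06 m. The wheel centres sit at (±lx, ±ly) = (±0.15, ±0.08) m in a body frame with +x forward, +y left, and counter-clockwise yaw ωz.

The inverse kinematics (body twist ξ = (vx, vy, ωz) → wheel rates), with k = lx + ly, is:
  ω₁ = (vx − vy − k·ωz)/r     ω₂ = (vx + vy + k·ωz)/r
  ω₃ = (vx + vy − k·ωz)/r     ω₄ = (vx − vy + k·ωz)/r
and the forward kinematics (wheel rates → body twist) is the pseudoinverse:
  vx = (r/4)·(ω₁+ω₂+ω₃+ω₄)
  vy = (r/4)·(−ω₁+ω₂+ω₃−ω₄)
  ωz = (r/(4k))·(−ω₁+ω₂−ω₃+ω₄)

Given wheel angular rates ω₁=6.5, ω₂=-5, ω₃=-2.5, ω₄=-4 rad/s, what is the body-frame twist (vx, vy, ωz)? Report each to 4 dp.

(-0.0750, -0.1500, -0.8478)

k = lx + ly = 0.15 + 0.08 = 0.2300
ω₁+ω₂+ω₃+ω₄ = -5.0000  →  vx = (0.06/4)·-5.0000 = -0.0750
−ω₁+ω₂+ω₃−ω₄ = -10.0000  →  vy = (0.06/4)·-10.0000 = -0.1500
−ω₁+ω₂−ω₃+ω₄ = -13.0000  →  ωz = (0.06/0.9200)·-13.0000 = -0.8478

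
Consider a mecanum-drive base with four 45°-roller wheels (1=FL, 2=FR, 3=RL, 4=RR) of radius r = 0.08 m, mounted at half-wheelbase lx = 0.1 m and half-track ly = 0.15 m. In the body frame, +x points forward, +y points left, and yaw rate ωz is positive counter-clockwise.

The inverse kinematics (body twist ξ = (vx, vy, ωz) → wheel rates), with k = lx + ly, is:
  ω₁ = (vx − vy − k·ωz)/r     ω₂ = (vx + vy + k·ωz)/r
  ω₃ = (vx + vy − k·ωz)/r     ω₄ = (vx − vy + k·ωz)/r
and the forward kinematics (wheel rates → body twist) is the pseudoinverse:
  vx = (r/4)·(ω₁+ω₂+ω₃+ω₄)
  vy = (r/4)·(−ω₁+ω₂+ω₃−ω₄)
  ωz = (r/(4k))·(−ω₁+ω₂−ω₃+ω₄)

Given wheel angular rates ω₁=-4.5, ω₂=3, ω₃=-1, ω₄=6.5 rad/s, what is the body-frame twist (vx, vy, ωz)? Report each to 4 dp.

(0.0800, 0.0000, 1.2000)

k = lx + ly = 0.1 + 0.15 = 0.2500
ω₁+ω₂+ω₃+ω₄ = 4.0000  →  vx = (0.08/4)·4.0000 = 0.0800
−ω₁+ω₂+ω₃−ω₄ = 0.0000  →  vy = (0.08/4)·0.0000 = 0.0000
−ω₁+ω₂−ω₃+ω₄ = 15.0000  →  ωz = (0.08/1.0000)·15.0000 = 1.2000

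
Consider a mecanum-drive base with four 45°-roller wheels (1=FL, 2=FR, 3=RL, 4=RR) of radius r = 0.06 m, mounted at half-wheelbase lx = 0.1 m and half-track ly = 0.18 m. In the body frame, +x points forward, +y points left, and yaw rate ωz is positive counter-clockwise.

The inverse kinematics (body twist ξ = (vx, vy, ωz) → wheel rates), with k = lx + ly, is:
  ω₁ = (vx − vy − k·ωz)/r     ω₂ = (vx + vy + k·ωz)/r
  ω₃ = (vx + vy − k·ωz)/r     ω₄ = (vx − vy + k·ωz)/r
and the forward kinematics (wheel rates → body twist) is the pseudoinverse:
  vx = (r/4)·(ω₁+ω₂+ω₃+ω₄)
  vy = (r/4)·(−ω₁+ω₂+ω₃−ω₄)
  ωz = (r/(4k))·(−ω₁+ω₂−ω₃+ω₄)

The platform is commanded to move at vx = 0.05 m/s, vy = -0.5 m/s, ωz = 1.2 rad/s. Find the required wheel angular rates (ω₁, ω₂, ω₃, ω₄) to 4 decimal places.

(3.5667, -1.9000, -13.1000, 14.7667)

k = lx + ly = 0.1 + 0.18 = 0.2800;  k·ωz = 0.2800·1.2 = 0.3360
ω₁ (FL) = (vx − vy − k·ωz)/r = 0.2140/0.06 = 3.5667
ω₂ (FR) = (vx + vy + k·ωz)/r = -0.1140/0.06 = -1.9000
ω₃ (RL) = (vx + vy − k·ωz)/r = -0.7860/0.06 = -13.1000
ω₄ (RR) = (vx − vy + k·ωz)/r = 0.8860/0.06 = 14.7667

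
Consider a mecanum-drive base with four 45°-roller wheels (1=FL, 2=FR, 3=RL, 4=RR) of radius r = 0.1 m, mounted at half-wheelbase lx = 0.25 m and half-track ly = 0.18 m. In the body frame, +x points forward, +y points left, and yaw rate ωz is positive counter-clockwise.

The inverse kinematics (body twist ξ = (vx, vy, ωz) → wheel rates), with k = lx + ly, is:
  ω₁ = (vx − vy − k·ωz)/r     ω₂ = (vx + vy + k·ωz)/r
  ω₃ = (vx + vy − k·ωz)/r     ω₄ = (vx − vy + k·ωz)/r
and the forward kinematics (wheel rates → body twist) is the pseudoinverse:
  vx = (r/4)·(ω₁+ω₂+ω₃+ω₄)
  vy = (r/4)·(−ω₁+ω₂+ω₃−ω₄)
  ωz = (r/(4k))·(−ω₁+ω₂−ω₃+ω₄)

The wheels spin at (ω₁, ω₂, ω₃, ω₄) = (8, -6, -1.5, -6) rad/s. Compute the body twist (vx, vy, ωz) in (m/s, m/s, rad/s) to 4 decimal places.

(-0.1375, -0.2375, -1.0756)

k = lx + ly = 0.25 + 0.18 = 0.4300
ω₁+ω₂+ω₃+ω₄ = -5.5000  →  vx = (0.1/4)·-5.5000 = -0.1375
−ω₁+ω₂+ω₃−ω₄ = -9.5000  →  vy = (0.1/4)·-9.5000 = -0.2375
−ω₁+ω₂−ω₃+ω₄ = -18.5000  →  ωz = (0.1/1.7200)·-18.5000 = -1.0756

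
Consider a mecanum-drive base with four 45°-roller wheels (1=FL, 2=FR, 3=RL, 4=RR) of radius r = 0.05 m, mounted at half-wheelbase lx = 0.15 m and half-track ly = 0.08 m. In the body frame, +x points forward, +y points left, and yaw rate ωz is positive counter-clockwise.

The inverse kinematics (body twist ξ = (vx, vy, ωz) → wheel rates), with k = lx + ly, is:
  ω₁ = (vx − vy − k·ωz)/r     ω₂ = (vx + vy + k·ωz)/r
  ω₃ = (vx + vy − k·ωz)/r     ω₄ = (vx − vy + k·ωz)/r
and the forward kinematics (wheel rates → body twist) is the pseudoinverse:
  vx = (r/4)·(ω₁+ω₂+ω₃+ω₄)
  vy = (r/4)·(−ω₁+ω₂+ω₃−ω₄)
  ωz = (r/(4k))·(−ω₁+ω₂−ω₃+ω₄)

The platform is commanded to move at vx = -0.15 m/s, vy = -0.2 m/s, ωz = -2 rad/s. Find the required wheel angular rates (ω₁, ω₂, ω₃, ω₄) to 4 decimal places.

(10.2000, -16.2000, 2.2000, -8.2000)

k = lx + ly = 0.15 + 0.08 = 0.2300;  k·ωz = 0.2300·-2 = -0.4600
ω₁ (FL) = (vx − vy − k·ωz)/r = 0.5100/0.05 = 10.2000
ω₂ (FR) = (vx + vy + k·ωz)/r = -0.8100/0.05 = -16.2000
ω₃ (RL) = (vx + vy − k·ωz)/r = 0.1100/0.05 = 2.2000
ω₄ (RR) = (vx − vy + k·ωz)/r = -0.4100/0.05 = -8.2000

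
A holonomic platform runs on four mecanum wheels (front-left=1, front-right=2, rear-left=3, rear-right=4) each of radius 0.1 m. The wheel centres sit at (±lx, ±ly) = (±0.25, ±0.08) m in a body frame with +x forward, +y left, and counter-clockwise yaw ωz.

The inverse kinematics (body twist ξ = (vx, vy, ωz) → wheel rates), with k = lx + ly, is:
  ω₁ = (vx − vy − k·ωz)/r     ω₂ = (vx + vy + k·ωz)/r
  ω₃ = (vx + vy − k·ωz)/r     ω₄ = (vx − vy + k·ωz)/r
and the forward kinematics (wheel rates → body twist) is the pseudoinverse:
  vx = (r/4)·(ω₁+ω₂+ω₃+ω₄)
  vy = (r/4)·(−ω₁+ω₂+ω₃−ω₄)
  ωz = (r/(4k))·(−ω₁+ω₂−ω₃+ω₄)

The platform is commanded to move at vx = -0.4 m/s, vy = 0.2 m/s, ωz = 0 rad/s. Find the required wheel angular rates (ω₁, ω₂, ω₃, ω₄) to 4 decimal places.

(-6.0000, -2.0000, -2.0000, -6.0000)

k = lx + ly = 0.25 + 0.08 = 0.3300;  k·ωz = 0.3300·0 = 0.0000
ω₁ (FL) = (vx − vy − k·ωz)/r = -0.6000/0.1 = -6.0000
ω₂ (FR) = (vx + vy + k·ωz)/r = -0.2000/0.1 = -2.0000
ω₃ (RL) = (vx + vy − k·ωz)/r = -0.2000/0.1 = -2.0000
ω₄ (RR) = (vx − vy + k·ωz)/r = -0.6000/0.1 = -6.0000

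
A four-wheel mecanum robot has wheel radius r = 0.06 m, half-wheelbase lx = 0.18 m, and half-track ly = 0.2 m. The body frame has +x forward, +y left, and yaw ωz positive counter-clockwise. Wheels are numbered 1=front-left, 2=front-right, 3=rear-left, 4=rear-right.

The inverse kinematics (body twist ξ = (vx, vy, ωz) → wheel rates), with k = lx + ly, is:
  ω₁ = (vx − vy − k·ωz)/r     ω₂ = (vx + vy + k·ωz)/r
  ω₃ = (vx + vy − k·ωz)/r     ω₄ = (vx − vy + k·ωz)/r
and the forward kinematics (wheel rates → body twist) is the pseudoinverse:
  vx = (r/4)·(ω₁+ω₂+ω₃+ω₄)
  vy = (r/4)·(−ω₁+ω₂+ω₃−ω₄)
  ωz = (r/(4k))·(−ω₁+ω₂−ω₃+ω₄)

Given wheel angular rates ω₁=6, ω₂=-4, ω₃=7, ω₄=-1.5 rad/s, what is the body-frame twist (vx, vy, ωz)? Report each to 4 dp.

(0.1125, -0.0225, -0.7303)

k = lx + ly = 0.18 + 0.2 = 0.3800
ω₁+ω₂+ω₃+ω₄ = 7.5000  →  vx = (0.06/4)·7.5000 = 0.1125
−ω₁+ω₂+ω₃−ω₄ = -1.5000  →  vy = (0.06/4)·-1.5000 = -0.0225
−ω₁+ω₂−ω₃+ω₄ = -18.5000  →  ωz = (0.06/1.5200)·-18.5000 = -0.7303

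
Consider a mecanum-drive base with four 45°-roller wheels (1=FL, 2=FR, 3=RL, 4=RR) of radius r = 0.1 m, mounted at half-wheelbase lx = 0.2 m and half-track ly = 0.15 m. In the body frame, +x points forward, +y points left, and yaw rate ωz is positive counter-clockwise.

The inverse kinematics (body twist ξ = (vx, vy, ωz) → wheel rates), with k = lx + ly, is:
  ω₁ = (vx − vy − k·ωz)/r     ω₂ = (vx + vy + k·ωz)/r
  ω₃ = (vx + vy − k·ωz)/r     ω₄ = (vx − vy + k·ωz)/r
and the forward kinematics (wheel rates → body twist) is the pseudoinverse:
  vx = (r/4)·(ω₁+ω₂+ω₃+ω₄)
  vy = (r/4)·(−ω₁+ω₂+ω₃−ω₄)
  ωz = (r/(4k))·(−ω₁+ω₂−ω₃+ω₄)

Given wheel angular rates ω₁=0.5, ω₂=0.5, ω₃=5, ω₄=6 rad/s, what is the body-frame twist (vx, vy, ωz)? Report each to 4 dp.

k = lx + ly = 0.2 + 0.15 = 0.3500
ω₁+ω₂+ω₃+ω₄ = 12.0000  →  vx = (0.1/4)·12.0000 = 0.3000
−ω₁+ω₂+ω₃−ω₄ = -1.0000  →  vy = (0.1/4)·-1.0000 = -0.0250
−ω₁+ω₂−ω₃+ω₄ = 1.0000  →  ωz = (0.1/1.4000)·1.0000 = 0.0714

(0.3000, -0.0250, 0.0714)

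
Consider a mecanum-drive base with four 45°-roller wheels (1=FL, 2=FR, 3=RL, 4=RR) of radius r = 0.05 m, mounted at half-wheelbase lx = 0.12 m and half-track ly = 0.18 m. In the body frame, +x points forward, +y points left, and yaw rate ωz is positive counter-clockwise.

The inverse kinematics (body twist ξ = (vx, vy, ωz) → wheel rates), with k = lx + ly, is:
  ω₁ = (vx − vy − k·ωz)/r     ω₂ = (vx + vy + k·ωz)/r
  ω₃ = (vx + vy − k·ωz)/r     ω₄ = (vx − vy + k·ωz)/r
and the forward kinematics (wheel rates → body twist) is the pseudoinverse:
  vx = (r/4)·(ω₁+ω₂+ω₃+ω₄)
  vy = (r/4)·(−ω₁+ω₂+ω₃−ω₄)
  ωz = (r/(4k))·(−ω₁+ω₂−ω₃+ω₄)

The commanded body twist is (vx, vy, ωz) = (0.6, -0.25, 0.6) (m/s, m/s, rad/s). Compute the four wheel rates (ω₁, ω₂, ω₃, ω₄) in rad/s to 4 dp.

k = lx + ly = 0.12 + 0.18 = 0.3000;  k·ωz = 0.3000·0.6 = 0.1800
ω₁ (FL) = (vx − vy − k·ωz)/r = 0.6700/0.05 = 13.4000
ω₂ (FR) = (vx + vy + k·ωz)/r = 0.5300/0.05 = 10.6000
ω₃ (RL) = (vx + vy − k·ωz)/r = 0.1700/0.05 = 3.4000
ω₄ (RR) = (vx − vy + k·ωz)/r = 1.0300/0.05 = 20.6000

(13.4000, 10.6000, 3.4000, 20.6000)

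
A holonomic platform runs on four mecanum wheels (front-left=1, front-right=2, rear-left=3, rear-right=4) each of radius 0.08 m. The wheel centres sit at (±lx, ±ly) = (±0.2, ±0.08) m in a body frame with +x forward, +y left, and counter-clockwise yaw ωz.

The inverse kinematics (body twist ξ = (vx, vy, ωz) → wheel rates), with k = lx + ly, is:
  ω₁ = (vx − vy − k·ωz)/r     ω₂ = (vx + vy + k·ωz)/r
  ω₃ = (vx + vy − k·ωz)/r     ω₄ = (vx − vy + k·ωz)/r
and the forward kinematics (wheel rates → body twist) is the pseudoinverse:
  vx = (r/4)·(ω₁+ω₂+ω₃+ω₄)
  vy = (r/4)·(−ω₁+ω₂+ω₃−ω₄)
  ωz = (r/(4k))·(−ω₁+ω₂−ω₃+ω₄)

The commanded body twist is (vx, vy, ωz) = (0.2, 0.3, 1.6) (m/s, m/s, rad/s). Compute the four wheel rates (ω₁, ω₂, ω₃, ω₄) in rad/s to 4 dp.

(-6.8500, 11.8500, 0.6500, 4.3500)

k = lx + ly = 0.2 + 0.08 = 0.2800;  k·ωz = 0.2800·1.6 = 0.4480
ω₁ (FL) = (vx − vy − k·ωz)/r = -0.5480/0.08 = -6.8500
ω₂ (FR) = (vx + vy + k·ωz)/r = 0.9480/0.08 = 11.8500
ω₃ (RL) = (vx + vy − k·ωz)/r = 0.0520/0.08 = 0.6500
ω₄ (RR) = (vx − vy + k·ωz)/r = 0.3480/0.08 = 4.3500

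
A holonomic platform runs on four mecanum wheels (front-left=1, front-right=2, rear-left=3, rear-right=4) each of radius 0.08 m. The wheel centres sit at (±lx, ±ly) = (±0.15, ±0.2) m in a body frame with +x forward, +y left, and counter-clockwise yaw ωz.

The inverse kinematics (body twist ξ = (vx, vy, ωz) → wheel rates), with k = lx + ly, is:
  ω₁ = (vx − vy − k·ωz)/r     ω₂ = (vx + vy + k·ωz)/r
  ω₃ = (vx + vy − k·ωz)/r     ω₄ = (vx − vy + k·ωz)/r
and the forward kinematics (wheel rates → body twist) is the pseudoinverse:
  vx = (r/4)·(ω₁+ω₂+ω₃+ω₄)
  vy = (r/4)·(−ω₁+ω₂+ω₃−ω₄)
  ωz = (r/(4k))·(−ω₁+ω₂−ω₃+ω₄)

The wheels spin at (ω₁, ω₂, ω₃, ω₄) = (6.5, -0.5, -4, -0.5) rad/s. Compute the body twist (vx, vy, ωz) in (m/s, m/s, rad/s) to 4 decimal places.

(0.0300, -0.2100, -0.2000)

k = lx + ly = 0.15 + 0.2 = 0.3500
ω₁+ω₂+ω₃+ω₄ = 1.5000  →  vx = (0.08/4)·1.5000 = 0.0300
−ω₁+ω₂+ω₃−ω₄ = -10.5000  →  vy = (0.08/4)·-10.5000 = -0.2100
−ω₁+ω₂−ω₃+ω₄ = -3.5000  →  ωz = (0.08/1.4000)·-3.5000 = -0.2000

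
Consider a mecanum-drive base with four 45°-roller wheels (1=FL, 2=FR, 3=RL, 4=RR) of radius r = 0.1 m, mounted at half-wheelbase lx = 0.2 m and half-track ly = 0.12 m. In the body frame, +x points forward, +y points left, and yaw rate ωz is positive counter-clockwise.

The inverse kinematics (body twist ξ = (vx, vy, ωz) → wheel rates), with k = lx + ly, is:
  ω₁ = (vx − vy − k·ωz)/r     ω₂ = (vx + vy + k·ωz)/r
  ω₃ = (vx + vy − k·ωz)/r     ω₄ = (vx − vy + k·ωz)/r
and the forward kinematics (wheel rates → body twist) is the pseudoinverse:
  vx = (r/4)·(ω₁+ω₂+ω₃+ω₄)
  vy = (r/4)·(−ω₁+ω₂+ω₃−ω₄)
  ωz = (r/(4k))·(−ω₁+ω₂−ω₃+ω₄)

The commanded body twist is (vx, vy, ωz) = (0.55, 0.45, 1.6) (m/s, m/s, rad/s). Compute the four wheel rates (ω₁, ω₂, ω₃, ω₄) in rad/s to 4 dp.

(-4.1200, 15.1200, 4.8800, 6.1200)

k = lx + ly = 0.2 + 0.12 = 0.3200;  k·ωz = 0.3200·1.6 = 0.5120
ω₁ (FL) = (vx − vy − k·ωz)/r = -0.4120/0.1 = -4.1200
ω₂ (FR) = (vx + vy + k·ωz)/r = 1.5120/0.1 = 15.1200
ω₃ (RL) = (vx + vy − k·ωz)/r = 0.4880/0.1 = 4.8800
ω₄ (RR) = (vx − vy + k·ωz)/r = 0.6120/0.1 = 6.1200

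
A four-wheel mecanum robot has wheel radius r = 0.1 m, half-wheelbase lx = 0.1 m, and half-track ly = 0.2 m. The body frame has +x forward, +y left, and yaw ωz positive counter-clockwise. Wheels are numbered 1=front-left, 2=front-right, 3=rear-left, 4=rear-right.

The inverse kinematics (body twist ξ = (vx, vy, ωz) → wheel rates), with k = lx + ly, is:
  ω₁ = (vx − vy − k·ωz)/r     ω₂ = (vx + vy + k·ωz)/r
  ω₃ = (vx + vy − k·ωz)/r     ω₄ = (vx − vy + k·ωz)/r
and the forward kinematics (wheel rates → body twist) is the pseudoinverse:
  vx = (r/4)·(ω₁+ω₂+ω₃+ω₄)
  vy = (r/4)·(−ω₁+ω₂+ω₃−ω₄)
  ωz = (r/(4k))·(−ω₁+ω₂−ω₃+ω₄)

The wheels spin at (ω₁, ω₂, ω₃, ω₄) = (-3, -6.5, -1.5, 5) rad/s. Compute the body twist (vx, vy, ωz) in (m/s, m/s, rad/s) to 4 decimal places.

(-0.1500, -0.2500, 0.2500)

k = lx + ly = 0.1 + 0.2 = 0.3000
ω₁+ω₂+ω₃+ω₄ = -6.0000  →  vx = (0.1/4)·-6.0000 = -0.1500
−ω₁+ω₂+ω₃−ω₄ = -10.0000  →  vy = (0.1/4)·-10.0000 = -0.2500
−ω₁+ω₂−ω₃+ω₄ = 3.0000  →  ωz = (0.1/1.2000)·3.0000 = 0.2500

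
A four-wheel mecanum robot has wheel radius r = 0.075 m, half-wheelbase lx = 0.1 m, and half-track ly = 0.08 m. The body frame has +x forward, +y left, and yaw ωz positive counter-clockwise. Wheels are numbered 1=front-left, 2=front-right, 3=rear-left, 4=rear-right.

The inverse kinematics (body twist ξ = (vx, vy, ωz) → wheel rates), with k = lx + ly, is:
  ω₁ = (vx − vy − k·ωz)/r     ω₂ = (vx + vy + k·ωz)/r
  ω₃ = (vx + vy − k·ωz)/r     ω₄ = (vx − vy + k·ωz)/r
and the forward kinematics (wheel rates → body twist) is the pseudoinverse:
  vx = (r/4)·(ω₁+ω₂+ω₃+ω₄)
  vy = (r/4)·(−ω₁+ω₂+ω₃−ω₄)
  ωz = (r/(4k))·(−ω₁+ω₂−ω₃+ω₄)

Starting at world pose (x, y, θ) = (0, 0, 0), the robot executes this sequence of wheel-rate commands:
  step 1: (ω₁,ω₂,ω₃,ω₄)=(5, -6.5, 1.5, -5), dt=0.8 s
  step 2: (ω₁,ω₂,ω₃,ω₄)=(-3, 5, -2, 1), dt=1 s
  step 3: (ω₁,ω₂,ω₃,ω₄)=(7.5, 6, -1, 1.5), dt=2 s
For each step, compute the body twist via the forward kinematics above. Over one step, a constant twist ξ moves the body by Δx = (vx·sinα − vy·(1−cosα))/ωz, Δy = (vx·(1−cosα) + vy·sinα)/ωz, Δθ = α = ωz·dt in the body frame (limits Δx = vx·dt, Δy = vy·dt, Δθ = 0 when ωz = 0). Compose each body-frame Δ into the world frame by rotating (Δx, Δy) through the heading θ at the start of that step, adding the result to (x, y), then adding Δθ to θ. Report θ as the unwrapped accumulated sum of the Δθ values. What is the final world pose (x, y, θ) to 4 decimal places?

(0.4560, -0.2391, -0.1458)

step 1: ξ=(vx,vy,ωz)=(-0.0938, -0.0938, -1.8750), dt=0.8 → body Δ=(-0.0963, -0.0034, -1.5000) → world pose (-0.0963, -0.0034, -1.5000)
step 2: ξ=(vx,vy,ωz)=(0.0188, 0.0938, 1.1458), dt=1.0 → body Δ=(-0.0332, 0.0842, 1.1458) → world pose (-0.0147, 0.0356, -0.3542)
step 3: ξ=(vx,vy,ωz)=(0.2625, -0.0750, 0.1042), dt=2.0 → body Δ=(0.5368, -0.0944, 0.2083) → world pose (0.4560, -0.2391, -0.1458)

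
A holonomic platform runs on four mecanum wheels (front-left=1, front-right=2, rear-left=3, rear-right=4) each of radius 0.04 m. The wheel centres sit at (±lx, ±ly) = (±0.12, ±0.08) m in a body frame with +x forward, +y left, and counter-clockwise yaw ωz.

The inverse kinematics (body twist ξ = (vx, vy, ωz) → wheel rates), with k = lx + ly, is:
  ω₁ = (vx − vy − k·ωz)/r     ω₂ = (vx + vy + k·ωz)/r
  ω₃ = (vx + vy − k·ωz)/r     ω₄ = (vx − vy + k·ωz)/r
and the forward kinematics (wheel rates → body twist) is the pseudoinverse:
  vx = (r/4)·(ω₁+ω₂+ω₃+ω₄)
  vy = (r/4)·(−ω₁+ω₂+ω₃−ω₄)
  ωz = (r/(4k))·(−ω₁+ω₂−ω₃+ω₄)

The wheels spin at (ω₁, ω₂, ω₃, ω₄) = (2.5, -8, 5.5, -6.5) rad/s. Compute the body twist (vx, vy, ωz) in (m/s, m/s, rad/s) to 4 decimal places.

k = lx + ly = 0.12 + 0.08 = 0.2000
ω₁+ω₂+ω₃+ω₄ = -6.5000  →  vx = (0.04/4)·-6.5000 = -0.0650
−ω₁+ω₂+ω₃−ω₄ = 1.5000  →  vy = (0.04/4)·1.5000 = 0.0150
−ω₁+ω₂−ω₃+ω₄ = -22.5000  →  ωz = (0.04/0.8000)·-22.5000 = -1.1250

(-0.0650, 0.0150, -1.1250)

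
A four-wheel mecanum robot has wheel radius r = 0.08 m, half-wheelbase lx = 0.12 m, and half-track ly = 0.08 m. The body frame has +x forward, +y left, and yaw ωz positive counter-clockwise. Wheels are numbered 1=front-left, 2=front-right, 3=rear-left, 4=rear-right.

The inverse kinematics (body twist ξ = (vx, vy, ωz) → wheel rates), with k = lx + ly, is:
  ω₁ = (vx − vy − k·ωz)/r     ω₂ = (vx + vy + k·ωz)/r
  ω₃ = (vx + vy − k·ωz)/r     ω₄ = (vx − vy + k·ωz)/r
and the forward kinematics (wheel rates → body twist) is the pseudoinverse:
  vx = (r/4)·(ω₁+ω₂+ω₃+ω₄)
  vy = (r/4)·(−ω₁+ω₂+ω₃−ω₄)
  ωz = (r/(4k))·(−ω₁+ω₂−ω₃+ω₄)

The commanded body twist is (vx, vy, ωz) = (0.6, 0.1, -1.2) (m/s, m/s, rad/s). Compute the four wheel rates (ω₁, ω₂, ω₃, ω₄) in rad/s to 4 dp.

(9.2500, 5.7500, 11.7500, 3.2500)

k = lx + ly = 0.12 + 0.08 = 0.2000;  k·ωz = 0.2000·-1.2 = -0.2400
ω₁ (FL) = (vx − vy − k·ωz)/r = 0.7400/0.08 = 9.2500
ω₂ (FR) = (vx + vy + k·ωz)/r = 0.4600/0.08 = 5.7500
ω₃ (RL) = (vx + vy − k·ωz)/r = 0.9400/0.08 = 11.7500
ω₄ (RR) = (vx − vy + k·ωz)/r = 0.2600/0.08 = 3.2500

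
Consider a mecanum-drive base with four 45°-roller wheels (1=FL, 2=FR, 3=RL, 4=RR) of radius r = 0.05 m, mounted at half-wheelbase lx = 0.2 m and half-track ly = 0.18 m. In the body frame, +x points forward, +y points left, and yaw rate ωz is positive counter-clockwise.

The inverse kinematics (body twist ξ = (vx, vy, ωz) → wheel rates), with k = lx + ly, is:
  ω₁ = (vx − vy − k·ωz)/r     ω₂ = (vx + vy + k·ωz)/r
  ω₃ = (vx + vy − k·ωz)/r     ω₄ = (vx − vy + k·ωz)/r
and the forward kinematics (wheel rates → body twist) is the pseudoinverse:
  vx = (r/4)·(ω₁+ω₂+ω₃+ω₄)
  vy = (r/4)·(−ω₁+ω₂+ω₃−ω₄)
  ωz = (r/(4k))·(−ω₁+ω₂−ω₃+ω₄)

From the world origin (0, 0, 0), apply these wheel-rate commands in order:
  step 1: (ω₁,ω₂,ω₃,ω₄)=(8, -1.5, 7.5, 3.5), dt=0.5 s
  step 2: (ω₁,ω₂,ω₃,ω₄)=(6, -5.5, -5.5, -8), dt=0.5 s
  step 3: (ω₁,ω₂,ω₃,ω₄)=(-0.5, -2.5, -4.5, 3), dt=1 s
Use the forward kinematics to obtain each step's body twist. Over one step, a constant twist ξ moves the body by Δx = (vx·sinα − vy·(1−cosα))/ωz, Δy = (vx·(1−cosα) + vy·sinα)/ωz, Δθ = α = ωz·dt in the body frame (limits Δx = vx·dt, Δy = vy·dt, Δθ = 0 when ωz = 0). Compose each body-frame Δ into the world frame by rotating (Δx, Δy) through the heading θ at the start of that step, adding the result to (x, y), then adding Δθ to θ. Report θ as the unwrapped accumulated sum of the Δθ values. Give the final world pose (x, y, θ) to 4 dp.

step 1: ξ=(vx,vy,ωz)=(0.2188, -0.0688, -0.4441), dt=0.5 → body Δ=(0.1047, -0.0462, -0.2220) → world pose (0.1047, -0.0462, -0.2220)
step 2: ξ=(vx,vy,ωz)=(-0.1625, -0.1125, -0.4605), dt=0.5 → body Δ=(-0.0870, -0.0464, -0.2303) → world pose (0.0096, -0.0723, -0.4523)
step 3: ξ=(vx,vy,ωz)=(-0.0562, -0.1188, 0.1809), dt=1.0 → body Δ=(-0.0452, -0.1232, 0.1809) → world pose (-0.0849, -0.1634, -0.2714)

(-0.0849, -0.1634, -0.2714)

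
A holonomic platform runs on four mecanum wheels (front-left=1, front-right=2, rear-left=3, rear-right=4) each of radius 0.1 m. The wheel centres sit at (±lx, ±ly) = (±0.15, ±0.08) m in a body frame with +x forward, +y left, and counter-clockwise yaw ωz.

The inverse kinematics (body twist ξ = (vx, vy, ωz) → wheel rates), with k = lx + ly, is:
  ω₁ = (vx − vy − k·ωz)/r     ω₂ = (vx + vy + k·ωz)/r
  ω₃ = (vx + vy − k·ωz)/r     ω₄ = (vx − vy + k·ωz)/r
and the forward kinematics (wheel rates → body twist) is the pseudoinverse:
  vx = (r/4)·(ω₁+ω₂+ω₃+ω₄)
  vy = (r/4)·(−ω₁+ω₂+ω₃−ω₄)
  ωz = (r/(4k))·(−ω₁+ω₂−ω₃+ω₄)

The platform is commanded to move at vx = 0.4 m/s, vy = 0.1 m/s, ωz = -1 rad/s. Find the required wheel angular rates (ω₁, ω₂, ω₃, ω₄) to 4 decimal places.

(5.3000, 2.7000, 7.3000, 0.7000)

k = lx + ly = 0.15 + 0.08 = 0.2300;  k·ωz = 0.2300·-1 = -0.2300
ω₁ (FL) = (vx − vy − k·ωz)/r = 0.5300/0.1 = 5.3000
ω₂ (FR) = (vx + vy + k·ωz)/r = 0.2700/0.1 = 2.7000
ω₃ (RL) = (vx + vy − k·ωz)/r = 0.7300/0.1 = 7.3000
ω₄ (RR) = (vx − vy + k·ωz)/r = 0.0700/0.1 = 0.7000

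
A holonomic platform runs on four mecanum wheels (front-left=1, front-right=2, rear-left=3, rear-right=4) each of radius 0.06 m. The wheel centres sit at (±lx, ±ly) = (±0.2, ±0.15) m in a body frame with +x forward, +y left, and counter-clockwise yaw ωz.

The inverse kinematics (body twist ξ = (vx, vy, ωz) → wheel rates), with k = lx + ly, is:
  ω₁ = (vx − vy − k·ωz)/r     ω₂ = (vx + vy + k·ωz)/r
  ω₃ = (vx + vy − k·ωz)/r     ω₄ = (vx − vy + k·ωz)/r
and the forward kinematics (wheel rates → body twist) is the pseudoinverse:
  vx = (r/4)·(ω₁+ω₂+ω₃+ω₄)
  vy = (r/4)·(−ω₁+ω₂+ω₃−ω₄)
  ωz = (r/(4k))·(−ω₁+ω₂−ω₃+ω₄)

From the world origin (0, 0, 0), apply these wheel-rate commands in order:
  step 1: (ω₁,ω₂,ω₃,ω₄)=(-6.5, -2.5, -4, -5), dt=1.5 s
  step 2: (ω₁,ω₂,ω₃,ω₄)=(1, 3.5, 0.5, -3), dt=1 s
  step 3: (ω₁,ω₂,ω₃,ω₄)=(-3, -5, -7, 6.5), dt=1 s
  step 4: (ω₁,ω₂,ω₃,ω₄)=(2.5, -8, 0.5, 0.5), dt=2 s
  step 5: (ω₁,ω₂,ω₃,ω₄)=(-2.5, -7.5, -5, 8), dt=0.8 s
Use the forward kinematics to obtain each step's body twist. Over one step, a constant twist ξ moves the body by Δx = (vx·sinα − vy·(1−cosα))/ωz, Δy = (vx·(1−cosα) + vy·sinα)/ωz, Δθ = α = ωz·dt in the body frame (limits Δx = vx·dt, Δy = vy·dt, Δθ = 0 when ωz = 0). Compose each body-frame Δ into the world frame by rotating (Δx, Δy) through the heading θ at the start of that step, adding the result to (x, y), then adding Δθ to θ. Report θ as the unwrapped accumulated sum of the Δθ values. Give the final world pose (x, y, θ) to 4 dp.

step 1: ξ=(vx,vy,ωz)=(-0.2700, 0.0750, 0.1286), dt=1.5 → body Δ=(-0.4133, 0.0729, 0.1929) → world pose (-0.4133, 0.0729, 0.1929)
step 2: ξ=(vx,vy,ωz)=(0.0300, 0.0900, -0.0429), dt=1.0 → body Δ=(0.0319, 0.0893, -0.0429) → world pose (-0.3991, 0.1667, 0.1500)
step 3: ξ=(vx,vy,ωz)=(-0.1275, -0.2325, 0.4929), dt=1.0 → body Δ=(-0.0663, -0.2540, 0.4929) → world pose (-0.4267, -0.0944, 0.6429)
step 4: ξ=(vx,vy,ωz)=(-0.0675, -0.1575, -0.4500), dt=2.0 → body Δ=(-0.2499, -0.2174, -0.9000) → world pose (-0.4964, -0.4182, -0.2571)
step 5: ξ=(vx,vy,ωz)=(-0.1050, -0.2700, 0.3429), dt=0.8 → body Δ=(-0.0535, -0.2247, 0.2743) → world pose (-0.6053, -0.6220, 0.0171)

(-0.6053, -0.6220, 0.0171)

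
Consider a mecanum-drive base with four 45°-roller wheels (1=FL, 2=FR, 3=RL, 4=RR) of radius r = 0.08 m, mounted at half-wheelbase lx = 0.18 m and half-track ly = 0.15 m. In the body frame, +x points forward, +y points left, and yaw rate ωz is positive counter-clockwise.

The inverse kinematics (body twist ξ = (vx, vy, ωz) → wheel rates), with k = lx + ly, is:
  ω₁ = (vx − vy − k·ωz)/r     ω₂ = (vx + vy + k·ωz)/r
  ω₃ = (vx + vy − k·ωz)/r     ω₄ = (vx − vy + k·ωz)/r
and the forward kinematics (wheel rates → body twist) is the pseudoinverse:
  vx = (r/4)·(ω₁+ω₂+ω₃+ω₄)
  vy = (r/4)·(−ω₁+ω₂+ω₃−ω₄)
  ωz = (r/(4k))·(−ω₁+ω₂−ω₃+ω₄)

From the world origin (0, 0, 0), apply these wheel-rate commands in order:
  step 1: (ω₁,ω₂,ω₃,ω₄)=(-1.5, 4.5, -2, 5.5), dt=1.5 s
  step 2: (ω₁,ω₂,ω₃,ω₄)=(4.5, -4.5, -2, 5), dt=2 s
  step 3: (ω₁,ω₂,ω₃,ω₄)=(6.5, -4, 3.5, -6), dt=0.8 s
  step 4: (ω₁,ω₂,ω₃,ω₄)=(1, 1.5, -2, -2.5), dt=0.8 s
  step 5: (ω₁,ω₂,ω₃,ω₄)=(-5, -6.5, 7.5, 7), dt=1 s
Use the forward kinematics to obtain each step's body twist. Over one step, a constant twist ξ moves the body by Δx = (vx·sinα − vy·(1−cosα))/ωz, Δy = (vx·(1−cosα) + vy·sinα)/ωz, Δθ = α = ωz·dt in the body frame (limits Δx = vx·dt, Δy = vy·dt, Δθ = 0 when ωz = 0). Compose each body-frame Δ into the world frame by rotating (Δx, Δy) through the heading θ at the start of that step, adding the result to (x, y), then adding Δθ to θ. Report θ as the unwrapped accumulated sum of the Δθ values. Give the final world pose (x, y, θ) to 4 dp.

step 1: ξ=(vx,vy,ωz)=(0.1300, -0.0300, 0.8182), dt=1.5 → body Δ=(0.1739, 0.0708, 1.2273) → world pose (0.1739, 0.0708, 1.2273)
step 2: ξ=(vx,vy,ωz)=(0.0600, -0.3200, -0.1212), dt=2.0 → body Δ=(0.0416, -0.6482, -0.2424) → world pose (0.7983, -0.1083, 0.9848)
step 3: ξ=(vx,vy,ωz)=(0.0000, -0.0200, -1.2121), dt=0.8 → body Δ=(-0.0072, -0.0136, -0.9697) → world pose (0.8057, -0.1218, 0.0152)
step 4: ξ=(vx,vy,ωz)=(-0.0400, 0.0200, 0.0000), dt=0.8 → body Δ=(-0.0320, 0.0160, 0.0000) → world pose (0.7734, -0.1063, 0.0152)
step 5: ξ=(vx,vy,ωz)=(0.0600, -0.0200, -0.1212), dt=1.0 → body Δ=(0.0586, -0.0236, -0.1212) → world pose (0.8324, -0.1290, -0.1061)

(0.8324, -0.1290, -0.1061)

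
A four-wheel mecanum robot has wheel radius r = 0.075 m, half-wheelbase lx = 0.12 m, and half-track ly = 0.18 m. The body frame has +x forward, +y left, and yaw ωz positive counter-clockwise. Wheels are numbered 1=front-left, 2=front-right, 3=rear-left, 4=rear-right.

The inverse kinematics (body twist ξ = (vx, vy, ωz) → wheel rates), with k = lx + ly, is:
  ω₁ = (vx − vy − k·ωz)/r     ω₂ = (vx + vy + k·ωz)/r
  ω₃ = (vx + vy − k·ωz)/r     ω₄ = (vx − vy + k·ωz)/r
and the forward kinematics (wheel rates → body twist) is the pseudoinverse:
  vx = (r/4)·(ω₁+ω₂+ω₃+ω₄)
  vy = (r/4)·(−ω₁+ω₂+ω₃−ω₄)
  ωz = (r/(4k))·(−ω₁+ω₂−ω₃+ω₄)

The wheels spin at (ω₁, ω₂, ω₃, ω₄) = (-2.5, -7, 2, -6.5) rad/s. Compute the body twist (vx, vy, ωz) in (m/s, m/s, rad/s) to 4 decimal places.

k = lx + ly = 0.12 + 0.18 = 0.3000
ω₁+ω₂+ω₃+ω₄ = -14.0000  →  vx = (0.075/4)·-14.0000 = -0.2625
−ω₁+ω₂+ω₃−ω₄ = 4.0000  →  vy = (0.075/4)·4.0000 = 0.0750
−ω₁+ω₂−ω₃+ω₄ = -13.0000  →  ωz = (0.075/1.2000)·-13.0000 = -0.8125

(-0.2625, 0.0750, -0.8125)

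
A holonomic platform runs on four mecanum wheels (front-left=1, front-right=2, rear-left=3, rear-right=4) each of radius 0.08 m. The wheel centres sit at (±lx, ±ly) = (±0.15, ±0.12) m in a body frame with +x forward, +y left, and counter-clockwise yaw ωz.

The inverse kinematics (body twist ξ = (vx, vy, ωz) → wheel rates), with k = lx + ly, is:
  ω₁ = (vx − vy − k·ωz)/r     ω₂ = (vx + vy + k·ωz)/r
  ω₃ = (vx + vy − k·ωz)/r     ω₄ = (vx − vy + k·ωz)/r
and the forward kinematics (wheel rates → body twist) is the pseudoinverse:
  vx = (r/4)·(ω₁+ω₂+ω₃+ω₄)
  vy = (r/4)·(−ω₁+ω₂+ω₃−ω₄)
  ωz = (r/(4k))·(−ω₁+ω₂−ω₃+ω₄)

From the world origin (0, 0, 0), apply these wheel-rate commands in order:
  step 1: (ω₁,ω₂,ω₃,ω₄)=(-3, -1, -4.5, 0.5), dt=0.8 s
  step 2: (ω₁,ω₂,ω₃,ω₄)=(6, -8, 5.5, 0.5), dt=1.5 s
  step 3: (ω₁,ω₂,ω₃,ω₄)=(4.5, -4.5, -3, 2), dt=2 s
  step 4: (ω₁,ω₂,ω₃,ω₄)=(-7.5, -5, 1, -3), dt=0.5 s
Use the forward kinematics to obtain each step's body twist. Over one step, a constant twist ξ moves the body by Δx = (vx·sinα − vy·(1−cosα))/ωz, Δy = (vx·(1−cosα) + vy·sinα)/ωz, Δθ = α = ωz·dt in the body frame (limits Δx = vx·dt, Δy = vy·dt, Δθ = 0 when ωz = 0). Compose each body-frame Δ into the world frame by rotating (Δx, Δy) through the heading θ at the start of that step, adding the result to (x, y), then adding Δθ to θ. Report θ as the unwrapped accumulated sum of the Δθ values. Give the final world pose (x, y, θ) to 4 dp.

(-0.5095, 0.0139, -2.3444)

step 1: ξ=(vx,vy,ωz)=(-0.1600, -0.0600, 0.5185), dt=0.8 → body Δ=(-0.1145, -0.0728, 0.4148) → world pose (-0.1145, -0.0728, 0.4148)
step 2: ξ=(vx,vy,ωz)=(0.0800, -0.1800, -1.4074), dt=1.5 → body Δ=(-0.1449, -0.1958, -2.1111) → world pose (-0.1683, -0.3104, -1.6963)
step 3: ξ=(vx,vy,ωz)=(-0.0200, -0.2800, -0.2963), dt=2.0 → body Δ=(-0.1988, -0.5163, -0.5926) → world pose (-0.6556, -0.0485, -2.2889)
step 4: ξ=(vx,vy,ωz)=(-0.2900, 0.1300, -0.1111), dt=0.5 → body Δ=(-0.1431, 0.0690, -0.0556) → world pose (-0.5095, 0.0139, -2.3444)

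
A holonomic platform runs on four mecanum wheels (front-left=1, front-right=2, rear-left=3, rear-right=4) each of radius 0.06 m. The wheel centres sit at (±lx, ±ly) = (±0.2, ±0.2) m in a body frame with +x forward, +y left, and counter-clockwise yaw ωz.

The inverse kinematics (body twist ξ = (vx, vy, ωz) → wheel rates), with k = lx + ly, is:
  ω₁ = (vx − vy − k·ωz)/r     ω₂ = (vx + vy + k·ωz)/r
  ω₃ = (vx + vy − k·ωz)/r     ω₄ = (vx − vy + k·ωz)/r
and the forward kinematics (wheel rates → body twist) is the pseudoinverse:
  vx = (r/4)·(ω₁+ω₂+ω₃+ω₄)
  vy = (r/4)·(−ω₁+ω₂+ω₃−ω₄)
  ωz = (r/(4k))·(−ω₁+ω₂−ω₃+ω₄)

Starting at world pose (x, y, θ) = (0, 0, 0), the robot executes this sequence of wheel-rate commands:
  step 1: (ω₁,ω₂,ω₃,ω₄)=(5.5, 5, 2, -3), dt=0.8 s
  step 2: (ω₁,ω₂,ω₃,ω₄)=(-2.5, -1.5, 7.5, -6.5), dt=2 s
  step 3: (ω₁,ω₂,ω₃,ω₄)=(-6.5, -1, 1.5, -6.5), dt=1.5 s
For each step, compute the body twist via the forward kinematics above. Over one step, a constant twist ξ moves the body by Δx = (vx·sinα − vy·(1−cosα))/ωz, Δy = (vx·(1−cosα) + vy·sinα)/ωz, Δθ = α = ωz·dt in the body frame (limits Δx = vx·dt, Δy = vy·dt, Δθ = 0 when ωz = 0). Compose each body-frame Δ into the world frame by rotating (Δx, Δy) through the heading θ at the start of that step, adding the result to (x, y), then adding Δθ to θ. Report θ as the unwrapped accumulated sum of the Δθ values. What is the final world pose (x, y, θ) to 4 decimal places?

(0.4966, 0.8104, -1.2806)

step 1: ξ=(vx,vy,ωz)=(0.1425, 0.0675, -0.2062), dt=0.8 → body Δ=(0.1179, 0.0444, -0.1650) → world pose (0.1179, 0.0444, -0.1650)
step 2: ξ=(vx,vy,ωz)=(-0.0450, 0.2250, -0.4875), dt=2.0 → body Δ=(0.1261, 0.4225, -0.9750) → world pose (0.3118, 0.4404, -1.1400)
step 3: ξ=(vx,vy,ωz)=(-0.1875, 0.2025, -0.0938), dt=1.5 → body Δ=(-0.2590, 0.3225, -0.1406) → world pose (0.4966, 0.8104, -1.2806)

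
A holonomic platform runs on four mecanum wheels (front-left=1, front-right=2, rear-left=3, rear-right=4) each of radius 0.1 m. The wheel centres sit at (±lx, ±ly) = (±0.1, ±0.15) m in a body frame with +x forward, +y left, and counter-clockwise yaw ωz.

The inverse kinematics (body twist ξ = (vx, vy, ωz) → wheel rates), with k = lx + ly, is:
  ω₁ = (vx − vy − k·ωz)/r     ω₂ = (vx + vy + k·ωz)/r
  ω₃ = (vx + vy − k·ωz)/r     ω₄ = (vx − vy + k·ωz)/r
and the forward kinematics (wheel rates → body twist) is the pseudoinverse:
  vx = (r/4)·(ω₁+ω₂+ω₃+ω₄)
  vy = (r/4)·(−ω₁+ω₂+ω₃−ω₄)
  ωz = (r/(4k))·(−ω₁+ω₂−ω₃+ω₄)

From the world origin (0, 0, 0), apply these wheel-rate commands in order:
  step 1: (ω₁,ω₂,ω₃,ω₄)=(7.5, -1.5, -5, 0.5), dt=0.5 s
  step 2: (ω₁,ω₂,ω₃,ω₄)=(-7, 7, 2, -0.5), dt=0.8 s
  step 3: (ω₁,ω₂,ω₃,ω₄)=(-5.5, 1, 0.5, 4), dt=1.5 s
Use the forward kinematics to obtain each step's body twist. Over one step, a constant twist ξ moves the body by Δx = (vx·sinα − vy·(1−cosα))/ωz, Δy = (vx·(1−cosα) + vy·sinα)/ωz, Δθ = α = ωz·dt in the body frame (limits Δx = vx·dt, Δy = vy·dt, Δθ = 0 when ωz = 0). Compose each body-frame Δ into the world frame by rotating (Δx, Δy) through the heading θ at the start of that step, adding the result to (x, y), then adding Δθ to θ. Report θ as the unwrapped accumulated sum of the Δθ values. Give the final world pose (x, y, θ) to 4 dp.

step 1: ξ=(vx,vy,ωz)=(0.0375, -0.3625, -0.3500), dt=0.5 → body Δ=(0.0028, -0.1820, -0.1750) → world pose (0.0028, -0.1820, -0.1750)
step 2: ξ=(vx,vy,ωz)=(0.0375, 0.4125, 1.1500), dt=0.8 → body Δ=(-0.1154, 0.2982, 0.9200) → world pose (-0.0589, 0.1318, 0.7450)
step 3: ξ=(vx,vy,ωz)=(0.0000, 0.0750, 1.0000), dt=1.5 → body Δ=(-0.0697, 0.0748, 1.5000) → world pose (-0.1609, 0.1396, 2.2450)

(-0.1609, 0.1396, 2.2450)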